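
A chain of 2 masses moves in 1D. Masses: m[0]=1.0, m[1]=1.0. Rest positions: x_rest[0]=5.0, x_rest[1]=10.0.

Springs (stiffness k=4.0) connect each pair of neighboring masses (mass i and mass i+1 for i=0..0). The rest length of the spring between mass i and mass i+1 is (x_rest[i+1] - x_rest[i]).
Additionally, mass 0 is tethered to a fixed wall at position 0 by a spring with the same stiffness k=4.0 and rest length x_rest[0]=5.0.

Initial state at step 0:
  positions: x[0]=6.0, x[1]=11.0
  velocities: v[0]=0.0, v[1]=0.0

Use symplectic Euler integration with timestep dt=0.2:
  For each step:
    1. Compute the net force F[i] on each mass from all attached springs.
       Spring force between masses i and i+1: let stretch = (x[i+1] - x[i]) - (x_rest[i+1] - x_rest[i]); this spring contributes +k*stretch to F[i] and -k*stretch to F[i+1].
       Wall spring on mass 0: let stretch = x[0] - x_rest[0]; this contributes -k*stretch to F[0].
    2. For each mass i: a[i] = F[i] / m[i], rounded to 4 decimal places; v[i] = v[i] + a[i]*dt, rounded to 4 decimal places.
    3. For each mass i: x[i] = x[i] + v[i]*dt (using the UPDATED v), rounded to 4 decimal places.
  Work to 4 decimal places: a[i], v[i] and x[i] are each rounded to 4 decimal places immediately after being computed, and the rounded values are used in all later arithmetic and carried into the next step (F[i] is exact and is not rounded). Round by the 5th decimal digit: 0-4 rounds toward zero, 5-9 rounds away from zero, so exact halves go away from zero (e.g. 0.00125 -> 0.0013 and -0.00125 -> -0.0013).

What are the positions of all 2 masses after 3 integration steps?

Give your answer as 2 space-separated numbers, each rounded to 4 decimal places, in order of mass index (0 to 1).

Answer: 5.2755 10.8843

Derivation:
Step 0: x=[6.0000 11.0000] v=[0.0000 0.0000]
Step 1: x=[5.8400 11.0000] v=[-0.8000 0.0000]
Step 2: x=[5.5712 10.9744] v=[-1.3440 -0.1280]
Step 3: x=[5.2755 10.8843] v=[-1.4784 -0.4506]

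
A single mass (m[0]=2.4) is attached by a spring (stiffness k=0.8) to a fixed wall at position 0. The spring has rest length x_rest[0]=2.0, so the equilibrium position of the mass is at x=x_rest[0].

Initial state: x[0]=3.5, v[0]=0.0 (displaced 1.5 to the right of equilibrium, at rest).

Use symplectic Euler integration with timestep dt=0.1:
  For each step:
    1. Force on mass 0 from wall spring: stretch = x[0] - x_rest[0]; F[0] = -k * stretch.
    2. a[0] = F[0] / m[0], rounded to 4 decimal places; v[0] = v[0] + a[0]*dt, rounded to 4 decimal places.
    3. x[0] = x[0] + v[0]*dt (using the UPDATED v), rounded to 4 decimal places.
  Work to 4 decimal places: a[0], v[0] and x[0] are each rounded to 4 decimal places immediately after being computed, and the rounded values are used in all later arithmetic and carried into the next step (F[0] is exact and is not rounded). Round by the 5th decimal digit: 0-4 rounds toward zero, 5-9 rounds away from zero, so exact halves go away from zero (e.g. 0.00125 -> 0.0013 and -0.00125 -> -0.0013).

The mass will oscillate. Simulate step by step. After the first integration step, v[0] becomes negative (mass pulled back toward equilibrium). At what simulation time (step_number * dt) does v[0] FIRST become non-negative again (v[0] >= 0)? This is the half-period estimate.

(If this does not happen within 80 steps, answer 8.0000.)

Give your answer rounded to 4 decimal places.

Step 0: x=[3.5000] v=[0.0000]
Step 1: x=[3.4950] v=[-0.0500]
Step 2: x=[3.4850] v=[-0.0998]
Step 3: x=[3.4701] v=[-0.1493]
Step 4: x=[3.4503] v=[-0.1983]
Step 5: x=[3.4256] v=[-0.2466]
Step 6: x=[3.3962] v=[-0.2941]
Step 7: x=[3.3621] v=[-0.3406]
Step 8: x=[3.3235] v=[-0.3860]
Step 9: x=[3.2805] v=[-0.4301]
Step 10: x=[3.2332] v=[-0.4728]
Step 11: x=[3.1818] v=[-0.5139]
Step 12: x=[3.1265] v=[-0.5533]
Step 13: x=[3.0674] v=[-0.5909]
Step 14: x=[3.0048] v=[-0.6265]
Step 15: x=[2.9388] v=[-0.6600]
Step 16: x=[2.8697] v=[-0.6913]
Step 17: x=[2.7977] v=[-0.7203]
Step 18: x=[2.7230] v=[-0.7469]
Step 19: x=[2.6459] v=[-0.7710]
Step 20: x=[2.5667] v=[-0.7925]
Step 21: x=[2.4856] v=[-0.8114]
Step 22: x=[2.4028] v=[-0.8276]
Step 23: x=[2.3187] v=[-0.8410]
Step 24: x=[2.2335] v=[-0.8516]
Step 25: x=[2.1476] v=[-0.8594]
Step 26: x=[2.0612] v=[-0.8643]
Step 27: x=[1.9746] v=[-0.8663]
Step 28: x=[1.8881] v=[-0.8655]
Step 29: x=[1.8019] v=[-0.8618]
Step 30: x=[1.7164] v=[-0.8552]
Step 31: x=[1.6318] v=[-0.8458]
Step 32: x=[1.5485] v=[-0.8335]
Step 33: x=[1.4667] v=[-0.8185]
Step 34: x=[1.3866] v=[-0.8007]
Step 35: x=[1.3086] v=[-0.7803]
Step 36: x=[1.2329] v=[-0.7573]
Step 37: x=[1.1597] v=[-0.7317]
Step 38: x=[1.0893] v=[-0.7037]
Step 39: x=[1.0220] v=[-0.6733]
Step 40: x=[0.9579] v=[-0.6407]
Step 41: x=[0.8973] v=[-0.6060]
Step 42: x=[0.8404] v=[-0.5692]
Step 43: x=[0.7873] v=[-0.5306]
Step 44: x=[0.7383] v=[-0.4902]
Step 45: x=[0.6935] v=[-0.4481]
Step 46: x=[0.6530] v=[-0.4046]
Step 47: x=[0.6170] v=[-0.3597]
Step 48: x=[0.5856] v=[-0.3136]
Step 49: x=[0.5590] v=[-0.2665]
Step 50: x=[0.5372] v=[-0.2185]
Step 51: x=[0.5202] v=[-0.1697]
Step 52: x=[0.5082] v=[-0.1204]
Step 53: x=[0.5011] v=[-0.0707]
Step 54: x=[0.4990] v=[-0.0207]
Step 55: x=[0.5019] v=[0.0293]
First v>=0 after going negative at step 55, time=5.5000

Answer: 5.5000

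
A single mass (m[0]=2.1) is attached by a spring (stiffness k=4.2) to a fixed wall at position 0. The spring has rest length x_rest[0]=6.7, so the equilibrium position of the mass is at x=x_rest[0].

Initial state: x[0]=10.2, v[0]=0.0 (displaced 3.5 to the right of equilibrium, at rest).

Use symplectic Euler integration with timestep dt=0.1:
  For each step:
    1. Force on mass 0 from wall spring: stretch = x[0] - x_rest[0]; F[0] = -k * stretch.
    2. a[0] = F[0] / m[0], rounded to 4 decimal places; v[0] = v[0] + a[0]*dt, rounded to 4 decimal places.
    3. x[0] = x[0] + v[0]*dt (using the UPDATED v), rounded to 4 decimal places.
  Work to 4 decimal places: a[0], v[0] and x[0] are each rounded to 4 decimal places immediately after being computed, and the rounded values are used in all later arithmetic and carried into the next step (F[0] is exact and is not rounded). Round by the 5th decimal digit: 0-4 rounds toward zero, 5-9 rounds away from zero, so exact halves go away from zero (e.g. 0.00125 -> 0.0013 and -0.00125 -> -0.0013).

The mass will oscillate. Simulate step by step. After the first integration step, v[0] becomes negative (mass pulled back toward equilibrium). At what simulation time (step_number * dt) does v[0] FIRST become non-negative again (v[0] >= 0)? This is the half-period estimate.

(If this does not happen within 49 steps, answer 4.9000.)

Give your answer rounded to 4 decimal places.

Step 0: x=[10.2000] v=[0.0000]
Step 1: x=[10.1300] v=[-0.7000]
Step 2: x=[9.9914] v=[-1.3860]
Step 3: x=[9.7870] v=[-2.0443]
Step 4: x=[9.5208] v=[-2.6617]
Step 5: x=[9.1982] v=[-3.2259]
Step 6: x=[8.8257] v=[-3.7255]
Step 7: x=[8.4106] v=[-4.1506]
Step 8: x=[7.9613] v=[-4.4927]
Step 9: x=[7.4868] v=[-4.7450]
Step 10: x=[6.9966] v=[-4.9024]
Step 11: x=[6.5004] v=[-4.9617]
Step 12: x=[6.0082] v=[-4.9218]
Step 13: x=[5.5299] v=[-4.7834]
Step 14: x=[5.0750] v=[-4.5494]
Step 15: x=[4.6526] v=[-4.2244]
Step 16: x=[4.2711] v=[-3.8149]
Step 17: x=[3.9382] v=[-3.3291]
Step 18: x=[3.6605] v=[-2.7767]
Step 19: x=[3.4436] v=[-2.1688]
Step 20: x=[3.2919] v=[-1.5175]
Step 21: x=[3.2083] v=[-0.8359]
Step 22: x=[3.1945] v=[-0.1376]
Step 23: x=[3.2509] v=[0.5635]
First v>=0 after going negative at step 23, time=2.3000

Answer: 2.3000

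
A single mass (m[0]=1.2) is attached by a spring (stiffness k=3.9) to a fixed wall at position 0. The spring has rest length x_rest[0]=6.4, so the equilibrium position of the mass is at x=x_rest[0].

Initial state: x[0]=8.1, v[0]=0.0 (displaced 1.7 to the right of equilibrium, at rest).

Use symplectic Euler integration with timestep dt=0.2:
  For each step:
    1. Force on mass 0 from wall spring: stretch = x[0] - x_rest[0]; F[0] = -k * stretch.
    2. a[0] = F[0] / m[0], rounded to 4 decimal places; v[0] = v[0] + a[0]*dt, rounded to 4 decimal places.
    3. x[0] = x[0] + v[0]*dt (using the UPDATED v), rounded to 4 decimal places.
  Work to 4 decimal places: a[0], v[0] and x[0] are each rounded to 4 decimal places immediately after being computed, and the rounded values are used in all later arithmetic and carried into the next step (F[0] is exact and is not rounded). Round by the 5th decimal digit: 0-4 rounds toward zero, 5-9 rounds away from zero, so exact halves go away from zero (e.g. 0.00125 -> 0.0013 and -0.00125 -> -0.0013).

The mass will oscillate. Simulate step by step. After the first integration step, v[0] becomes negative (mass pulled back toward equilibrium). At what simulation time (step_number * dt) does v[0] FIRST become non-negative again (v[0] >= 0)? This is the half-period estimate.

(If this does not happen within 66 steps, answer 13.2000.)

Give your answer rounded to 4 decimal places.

Answer: 1.8000

Derivation:
Step 0: x=[8.1000] v=[0.0000]
Step 1: x=[7.8790] v=[-1.1050]
Step 2: x=[7.4657] v=[-2.0664]
Step 3: x=[6.9139] v=[-2.7591]
Step 4: x=[6.2953] v=[-3.0931]
Step 5: x=[5.6903] v=[-3.0250]
Step 6: x=[5.1776] v=[-2.5637]
Step 7: x=[4.8238] v=[-1.7691]
Step 8: x=[4.6749] v=[-0.7446]
Step 9: x=[4.7502] v=[0.3767]
First v>=0 after going negative at step 9, time=1.8000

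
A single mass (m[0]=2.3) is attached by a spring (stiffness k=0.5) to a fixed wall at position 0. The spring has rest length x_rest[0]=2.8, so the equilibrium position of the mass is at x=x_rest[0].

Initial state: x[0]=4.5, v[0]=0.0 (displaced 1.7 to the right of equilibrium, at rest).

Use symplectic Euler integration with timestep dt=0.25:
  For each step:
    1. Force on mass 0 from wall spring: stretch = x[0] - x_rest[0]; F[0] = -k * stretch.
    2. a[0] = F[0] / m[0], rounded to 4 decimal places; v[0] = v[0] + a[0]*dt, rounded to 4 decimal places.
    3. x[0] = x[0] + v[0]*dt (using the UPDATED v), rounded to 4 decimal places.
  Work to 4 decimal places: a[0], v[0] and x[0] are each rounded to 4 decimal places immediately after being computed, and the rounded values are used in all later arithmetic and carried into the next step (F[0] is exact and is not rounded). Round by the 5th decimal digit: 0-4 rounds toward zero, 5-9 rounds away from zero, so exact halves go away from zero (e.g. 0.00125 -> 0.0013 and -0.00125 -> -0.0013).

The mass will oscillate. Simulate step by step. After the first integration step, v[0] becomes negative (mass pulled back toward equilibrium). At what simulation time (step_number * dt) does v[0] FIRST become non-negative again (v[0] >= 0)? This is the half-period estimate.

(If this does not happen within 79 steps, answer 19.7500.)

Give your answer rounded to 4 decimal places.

Answer: 6.7500

Derivation:
Step 0: x=[4.5000] v=[0.0000]
Step 1: x=[4.4769] v=[-0.0924]
Step 2: x=[4.4310] v=[-0.1835]
Step 3: x=[4.3630] v=[-0.2722]
Step 4: x=[4.2737] v=[-0.3572]
Step 5: x=[4.1644] v=[-0.4373]
Step 6: x=[4.0365] v=[-0.5115]
Step 7: x=[3.8918] v=[-0.5787]
Step 8: x=[3.7323] v=[-0.6380]
Step 9: x=[3.5601] v=[-0.6887]
Step 10: x=[3.3776] v=[-0.7300]
Step 11: x=[3.1873] v=[-0.7614]
Step 12: x=[2.9917] v=[-0.7825]
Step 13: x=[2.7935] v=[-0.7929]
Step 14: x=[2.5954] v=[-0.7926]
Step 15: x=[2.4000] v=[-0.7815]
Step 16: x=[2.2101] v=[-0.7598]
Step 17: x=[2.0282] v=[-0.7278]
Step 18: x=[1.8567] v=[-0.6859]
Step 19: x=[1.6981] v=[-0.6346]
Step 20: x=[1.5544] v=[-0.5747]
Step 21: x=[1.4277] v=[-0.5070]
Step 22: x=[1.3196] v=[-0.4324]
Step 23: x=[1.2316] v=[-0.3520]
Step 24: x=[1.1649] v=[-0.2668]
Step 25: x=[1.1204] v=[-0.1779]
Step 26: x=[1.0988] v=[-0.0866]
Step 27: x=[1.1003] v=[0.0059]
First v>=0 after going negative at step 27, time=6.7500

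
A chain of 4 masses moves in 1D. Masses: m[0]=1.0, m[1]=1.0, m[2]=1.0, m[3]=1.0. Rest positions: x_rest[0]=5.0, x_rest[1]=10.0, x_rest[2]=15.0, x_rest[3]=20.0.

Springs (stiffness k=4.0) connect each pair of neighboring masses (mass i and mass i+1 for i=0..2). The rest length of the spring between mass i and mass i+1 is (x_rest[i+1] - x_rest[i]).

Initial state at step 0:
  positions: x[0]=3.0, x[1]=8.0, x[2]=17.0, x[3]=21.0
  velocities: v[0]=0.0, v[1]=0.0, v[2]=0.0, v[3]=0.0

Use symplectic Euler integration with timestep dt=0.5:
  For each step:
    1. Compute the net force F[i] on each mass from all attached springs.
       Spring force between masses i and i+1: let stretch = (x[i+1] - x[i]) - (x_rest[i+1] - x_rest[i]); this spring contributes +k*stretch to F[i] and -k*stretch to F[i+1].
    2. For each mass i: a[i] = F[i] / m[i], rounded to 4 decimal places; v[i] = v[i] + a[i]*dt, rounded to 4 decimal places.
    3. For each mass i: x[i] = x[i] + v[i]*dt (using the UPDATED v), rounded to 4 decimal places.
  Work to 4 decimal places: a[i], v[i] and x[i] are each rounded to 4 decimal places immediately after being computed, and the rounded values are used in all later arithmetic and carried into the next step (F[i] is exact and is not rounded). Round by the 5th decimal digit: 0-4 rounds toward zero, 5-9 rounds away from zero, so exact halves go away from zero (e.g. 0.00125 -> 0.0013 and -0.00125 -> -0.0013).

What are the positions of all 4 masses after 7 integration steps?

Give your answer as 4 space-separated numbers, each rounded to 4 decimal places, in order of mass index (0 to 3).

Answer: 3.0000 8.0000 17.0000 21.0000

Derivation:
Step 0: x=[3.0000 8.0000 17.0000 21.0000] v=[0.0000 0.0000 0.0000 0.0000]
Step 1: x=[3.0000 12.0000 12.0000 22.0000] v=[0.0000 8.0000 -10.0000 2.0000]
Step 2: x=[7.0000 7.0000 17.0000 18.0000] v=[8.0000 -10.0000 10.0000 -8.0000]
Step 3: x=[6.0000 12.0000 13.0000 18.0000] v=[-2.0000 10.0000 -8.0000 0.0000]
Step 4: x=[6.0000 12.0000 13.0000 18.0000] v=[0.0000 0.0000 0.0000 0.0000]
Step 5: x=[7.0000 7.0000 17.0000 18.0000] v=[2.0000 -10.0000 8.0000 0.0000]
Step 6: x=[3.0000 12.0000 12.0000 22.0000] v=[-8.0000 10.0000 -10.0000 8.0000]
Step 7: x=[3.0000 8.0000 17.0000 21.0000] v=[0.0000 -8.0000 10.0000 -2.0000]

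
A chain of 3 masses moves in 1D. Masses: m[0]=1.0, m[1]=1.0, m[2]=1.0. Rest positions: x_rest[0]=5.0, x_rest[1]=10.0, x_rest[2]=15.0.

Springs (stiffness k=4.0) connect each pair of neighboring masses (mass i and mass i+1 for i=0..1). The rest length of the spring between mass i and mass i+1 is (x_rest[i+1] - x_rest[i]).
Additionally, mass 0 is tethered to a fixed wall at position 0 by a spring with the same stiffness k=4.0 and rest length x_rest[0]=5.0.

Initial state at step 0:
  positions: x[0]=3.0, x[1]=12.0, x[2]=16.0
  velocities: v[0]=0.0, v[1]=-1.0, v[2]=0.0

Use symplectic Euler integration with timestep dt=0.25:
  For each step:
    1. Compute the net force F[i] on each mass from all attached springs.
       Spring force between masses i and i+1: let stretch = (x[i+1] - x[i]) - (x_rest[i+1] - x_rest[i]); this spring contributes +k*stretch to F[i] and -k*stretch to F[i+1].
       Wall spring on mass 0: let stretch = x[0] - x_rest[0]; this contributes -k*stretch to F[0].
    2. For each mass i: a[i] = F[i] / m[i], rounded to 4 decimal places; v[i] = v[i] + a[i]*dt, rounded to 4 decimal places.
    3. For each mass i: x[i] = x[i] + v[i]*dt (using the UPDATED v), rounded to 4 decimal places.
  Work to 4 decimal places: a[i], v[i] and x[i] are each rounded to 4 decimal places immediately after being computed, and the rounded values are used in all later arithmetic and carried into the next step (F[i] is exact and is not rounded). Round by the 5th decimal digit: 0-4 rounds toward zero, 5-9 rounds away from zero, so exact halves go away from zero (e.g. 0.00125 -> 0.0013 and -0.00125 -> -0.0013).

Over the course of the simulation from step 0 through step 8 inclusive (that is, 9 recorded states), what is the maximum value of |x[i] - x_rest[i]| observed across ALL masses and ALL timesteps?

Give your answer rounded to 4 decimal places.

Step 0: x=[3.0000 12.0000 16.0000] v=[0.0000 -1.0000 0.0000]
Step 1: x=[4.5000 10.5000 16.2500] v=[6.0000 -6.0000 1.0000]
Step 2: x=[6.3750 8.9375 16.3125] v=[7.5000 -6.2500 0.2500]
Step 3: x=[7.2969 8.5781 15.7813] v=[3.6875 -1.4375 -2.1250]
Step 4: x=[6.7149 9.6992 14.6993] v=[-2.3282 4.4845 -4.3282]
Step 5: x=[5.2002 11.3243 13.6172] v=[-6.0588 6.5003 -4.3283]
Step 6: x=[3.9165 11.9916 13.2119] v=[-5.1349 2.6691 -1.6212]
Step 7: x=[3.6724 10.9452 13.7515] v=[-0.9763 -4.1857 2.1585]
Step 8: x=[4.3284 8.7822 14.8396] v=[2.6241 -8.6522 4.3522]
Max displacement = 2.2969

Answer: 2.2969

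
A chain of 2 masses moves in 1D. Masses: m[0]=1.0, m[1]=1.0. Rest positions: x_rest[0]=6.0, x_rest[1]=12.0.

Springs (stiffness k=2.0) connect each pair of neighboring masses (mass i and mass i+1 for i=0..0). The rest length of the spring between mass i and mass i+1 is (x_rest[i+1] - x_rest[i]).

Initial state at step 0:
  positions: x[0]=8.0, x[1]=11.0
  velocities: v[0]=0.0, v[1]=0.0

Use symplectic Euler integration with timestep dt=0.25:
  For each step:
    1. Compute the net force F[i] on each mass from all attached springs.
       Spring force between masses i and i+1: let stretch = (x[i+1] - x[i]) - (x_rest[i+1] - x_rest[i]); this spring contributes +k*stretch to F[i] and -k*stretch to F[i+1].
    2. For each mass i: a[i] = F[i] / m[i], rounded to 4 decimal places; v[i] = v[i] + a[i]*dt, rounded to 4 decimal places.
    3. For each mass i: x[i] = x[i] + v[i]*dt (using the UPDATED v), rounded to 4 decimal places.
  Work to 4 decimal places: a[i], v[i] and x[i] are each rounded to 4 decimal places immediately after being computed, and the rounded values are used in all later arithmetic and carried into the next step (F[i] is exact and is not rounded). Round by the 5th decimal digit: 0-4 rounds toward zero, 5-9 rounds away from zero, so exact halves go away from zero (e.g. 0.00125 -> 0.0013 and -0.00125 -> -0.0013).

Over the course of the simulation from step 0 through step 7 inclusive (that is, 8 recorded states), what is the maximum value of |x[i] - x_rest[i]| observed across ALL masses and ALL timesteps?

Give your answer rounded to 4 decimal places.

Answer: 2.0335

Derivation:
Step 0: x=[8.0000 11.0000] v=[0.0000 0.0000]
Step 1: x=[7.6250 11.3750] v=[-1.5000 1.5000]
Step 2: x=[6.9688 12.0313] v=[-2.6250 2.6250]
Step 3: x=[6.1954 12.8048] v=[-3.0938 3.0938]
Step 4: x=[5.4981 13.5021] v=[-2.7891 2.7891]
Step 5: x=[5.0513 13.9489] v=[-1.7871 1.7871]
Step 6: x=[4.9667 14.0335] v=[-0.3383 0.3383]
Step 7: x=[5.2655 13.7347] v=[1.1951 -1.1951]
Max displacement = 2.0335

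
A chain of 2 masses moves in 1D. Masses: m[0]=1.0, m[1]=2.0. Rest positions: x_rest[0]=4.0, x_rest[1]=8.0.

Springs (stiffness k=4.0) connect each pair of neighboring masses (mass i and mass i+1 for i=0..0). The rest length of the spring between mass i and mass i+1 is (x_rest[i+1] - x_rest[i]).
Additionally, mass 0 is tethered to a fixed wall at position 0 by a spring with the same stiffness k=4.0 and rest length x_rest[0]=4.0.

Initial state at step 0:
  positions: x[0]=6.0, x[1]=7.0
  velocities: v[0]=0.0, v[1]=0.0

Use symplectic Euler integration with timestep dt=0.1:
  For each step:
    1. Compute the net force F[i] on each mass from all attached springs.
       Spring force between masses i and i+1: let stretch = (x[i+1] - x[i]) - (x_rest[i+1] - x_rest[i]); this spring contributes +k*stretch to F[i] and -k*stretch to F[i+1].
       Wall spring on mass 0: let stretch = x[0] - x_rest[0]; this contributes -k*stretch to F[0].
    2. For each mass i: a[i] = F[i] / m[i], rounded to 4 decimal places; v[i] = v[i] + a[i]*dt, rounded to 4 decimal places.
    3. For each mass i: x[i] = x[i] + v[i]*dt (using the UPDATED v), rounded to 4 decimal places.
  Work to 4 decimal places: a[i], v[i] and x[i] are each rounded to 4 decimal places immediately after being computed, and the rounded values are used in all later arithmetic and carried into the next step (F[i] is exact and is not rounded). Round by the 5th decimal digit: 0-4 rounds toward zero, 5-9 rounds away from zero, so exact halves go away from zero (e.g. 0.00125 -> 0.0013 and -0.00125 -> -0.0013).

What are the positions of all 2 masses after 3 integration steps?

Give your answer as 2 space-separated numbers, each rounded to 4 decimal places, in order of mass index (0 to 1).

Step 0: x=[6.0000 7.0000] v=[0.0000 0.0000]
Step 1: x=[5.8000 7.0600] v=[-2.0000 0.6000]
Step 2: x=[5.4184 7.1748] v=[-3.8160 1.1480]
Step 3: x=[4.8903 7.3345] v=[-5.2808 1.5967]

Answer: 4.8903 7.3345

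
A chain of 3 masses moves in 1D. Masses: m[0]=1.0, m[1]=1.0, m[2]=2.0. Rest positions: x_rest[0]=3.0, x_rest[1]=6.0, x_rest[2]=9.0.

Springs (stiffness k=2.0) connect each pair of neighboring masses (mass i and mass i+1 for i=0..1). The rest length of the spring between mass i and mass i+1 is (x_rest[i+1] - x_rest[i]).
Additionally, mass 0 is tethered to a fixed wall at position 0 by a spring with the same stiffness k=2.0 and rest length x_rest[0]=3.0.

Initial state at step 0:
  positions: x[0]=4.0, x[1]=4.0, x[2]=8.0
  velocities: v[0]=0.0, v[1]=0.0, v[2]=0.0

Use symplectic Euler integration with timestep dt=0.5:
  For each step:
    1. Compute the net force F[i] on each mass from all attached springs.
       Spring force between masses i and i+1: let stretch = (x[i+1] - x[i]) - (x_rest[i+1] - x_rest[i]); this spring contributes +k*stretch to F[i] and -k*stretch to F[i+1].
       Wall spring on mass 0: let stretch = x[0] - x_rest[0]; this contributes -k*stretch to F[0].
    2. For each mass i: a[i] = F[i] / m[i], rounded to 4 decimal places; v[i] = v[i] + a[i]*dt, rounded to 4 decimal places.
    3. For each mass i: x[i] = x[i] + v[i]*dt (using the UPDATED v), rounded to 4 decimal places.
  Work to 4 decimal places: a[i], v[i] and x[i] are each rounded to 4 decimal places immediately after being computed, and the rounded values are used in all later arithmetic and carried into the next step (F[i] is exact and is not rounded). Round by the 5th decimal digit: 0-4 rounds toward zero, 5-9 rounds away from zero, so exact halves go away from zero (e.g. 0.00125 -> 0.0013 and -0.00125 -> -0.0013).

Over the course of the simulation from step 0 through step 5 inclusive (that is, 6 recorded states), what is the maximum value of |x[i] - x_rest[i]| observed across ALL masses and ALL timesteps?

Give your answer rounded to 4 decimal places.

Answer: 2.1796

Derivation:
Step 0: x=[4.0000 4.0000 8.0000] v=[0.0000 0.0000 0.0000]
Step 1: x=[2.0000 6.0000 7.7500] v=[-4.0000 4.0000 -0.5000]
Step 2: x=[1.0000 6.8750 7.8125] v=[-2.0000 1.7500 0.1250]
Step 3: x=[2.4375 5.2813 8.3907] v=[2.8750 -3.1875 1.1563]
Step 4: x=[4.0782 3.8204 8.9415] v=[3.2813 -2.9219 1.1016]
Step 5: x=[3.5509 5.0489 8.9621] v=[-1.0547 2.4570 0.0411]
Max displacement = 2.1796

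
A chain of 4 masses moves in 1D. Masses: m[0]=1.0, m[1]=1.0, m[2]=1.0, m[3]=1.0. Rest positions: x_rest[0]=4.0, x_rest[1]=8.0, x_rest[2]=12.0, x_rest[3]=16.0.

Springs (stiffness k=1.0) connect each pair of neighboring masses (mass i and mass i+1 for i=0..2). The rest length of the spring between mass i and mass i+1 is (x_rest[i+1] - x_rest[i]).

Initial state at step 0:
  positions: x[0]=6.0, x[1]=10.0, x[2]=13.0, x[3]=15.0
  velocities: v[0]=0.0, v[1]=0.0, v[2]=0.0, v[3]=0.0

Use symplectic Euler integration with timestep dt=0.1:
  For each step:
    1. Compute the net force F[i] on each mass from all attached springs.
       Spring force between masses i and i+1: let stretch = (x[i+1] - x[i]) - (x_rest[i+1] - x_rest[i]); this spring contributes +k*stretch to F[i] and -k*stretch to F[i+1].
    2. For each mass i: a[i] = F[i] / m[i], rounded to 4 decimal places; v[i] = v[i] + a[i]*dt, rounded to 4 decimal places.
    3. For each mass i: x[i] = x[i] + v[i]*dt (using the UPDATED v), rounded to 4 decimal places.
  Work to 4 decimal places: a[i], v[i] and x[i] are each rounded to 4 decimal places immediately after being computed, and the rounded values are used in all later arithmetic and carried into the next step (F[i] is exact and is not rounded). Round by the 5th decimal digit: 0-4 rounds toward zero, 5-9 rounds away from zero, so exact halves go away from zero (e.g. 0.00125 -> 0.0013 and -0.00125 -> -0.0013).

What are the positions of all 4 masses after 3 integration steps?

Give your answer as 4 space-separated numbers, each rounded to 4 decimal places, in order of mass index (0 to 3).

Step 0: x=[6.0000 10.0000 13.0000 15.0000] v=[0.0000 0.0000 0.0000 0.0000]
Step 1: x=[6.0000 9.9900 12.9900 15.0200] v=[0.0000 -0.1000 -0.1000 0.2000]
Step 2: x=[5.9999 9.9701 12.9703 15.0597] v=[-0.0010 -0.1990 -0.1970 0.3970]
Step 3: x=[5.9995 9.9405 12.9415 15.1185] v=[-0.0040 -0.2960 -0.2881 0.5881]

Answer: 5.9995 9.9405 12.9415 15.1185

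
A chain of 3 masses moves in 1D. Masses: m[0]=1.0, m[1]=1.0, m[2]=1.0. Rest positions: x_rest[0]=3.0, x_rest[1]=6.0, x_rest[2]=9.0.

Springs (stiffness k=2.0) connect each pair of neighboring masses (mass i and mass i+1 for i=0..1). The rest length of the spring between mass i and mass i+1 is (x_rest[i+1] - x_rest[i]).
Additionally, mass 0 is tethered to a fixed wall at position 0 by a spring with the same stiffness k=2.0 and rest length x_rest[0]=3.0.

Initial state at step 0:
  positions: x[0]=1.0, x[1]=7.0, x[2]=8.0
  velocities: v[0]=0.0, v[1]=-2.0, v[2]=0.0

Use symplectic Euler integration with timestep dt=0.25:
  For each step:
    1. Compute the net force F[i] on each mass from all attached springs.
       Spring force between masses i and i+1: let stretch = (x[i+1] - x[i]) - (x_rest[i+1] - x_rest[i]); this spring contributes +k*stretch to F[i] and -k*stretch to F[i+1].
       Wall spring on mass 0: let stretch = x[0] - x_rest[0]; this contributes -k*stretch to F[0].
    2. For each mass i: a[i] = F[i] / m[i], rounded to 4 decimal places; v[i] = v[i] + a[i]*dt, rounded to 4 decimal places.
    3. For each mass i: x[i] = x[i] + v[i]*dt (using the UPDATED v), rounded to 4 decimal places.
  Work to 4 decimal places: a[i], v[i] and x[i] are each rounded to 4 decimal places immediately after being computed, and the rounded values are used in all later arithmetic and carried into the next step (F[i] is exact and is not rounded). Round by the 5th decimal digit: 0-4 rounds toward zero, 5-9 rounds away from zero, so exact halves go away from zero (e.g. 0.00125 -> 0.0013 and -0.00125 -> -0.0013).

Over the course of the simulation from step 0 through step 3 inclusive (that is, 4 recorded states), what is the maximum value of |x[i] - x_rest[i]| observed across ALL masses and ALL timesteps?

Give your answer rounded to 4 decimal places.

Answer: 2.5781

Derivation:
Step 0: x=[1.0000 7.0000 8.0000] v=[0.0000 -2.0000 0.0000]
Step 1: x=[1.6250 5.8750 8.2500] v=[2.5000 -4.5000 1.0000]
Step 2: x=[2.5781 4.5156 8.5781] v=[3.8125 -5.4375 1.3125]
Step 3: x=[3.4512 3.4219 8.7734] v=[3.4922 -4.3750 0.7813]
Max displacement = 2.5781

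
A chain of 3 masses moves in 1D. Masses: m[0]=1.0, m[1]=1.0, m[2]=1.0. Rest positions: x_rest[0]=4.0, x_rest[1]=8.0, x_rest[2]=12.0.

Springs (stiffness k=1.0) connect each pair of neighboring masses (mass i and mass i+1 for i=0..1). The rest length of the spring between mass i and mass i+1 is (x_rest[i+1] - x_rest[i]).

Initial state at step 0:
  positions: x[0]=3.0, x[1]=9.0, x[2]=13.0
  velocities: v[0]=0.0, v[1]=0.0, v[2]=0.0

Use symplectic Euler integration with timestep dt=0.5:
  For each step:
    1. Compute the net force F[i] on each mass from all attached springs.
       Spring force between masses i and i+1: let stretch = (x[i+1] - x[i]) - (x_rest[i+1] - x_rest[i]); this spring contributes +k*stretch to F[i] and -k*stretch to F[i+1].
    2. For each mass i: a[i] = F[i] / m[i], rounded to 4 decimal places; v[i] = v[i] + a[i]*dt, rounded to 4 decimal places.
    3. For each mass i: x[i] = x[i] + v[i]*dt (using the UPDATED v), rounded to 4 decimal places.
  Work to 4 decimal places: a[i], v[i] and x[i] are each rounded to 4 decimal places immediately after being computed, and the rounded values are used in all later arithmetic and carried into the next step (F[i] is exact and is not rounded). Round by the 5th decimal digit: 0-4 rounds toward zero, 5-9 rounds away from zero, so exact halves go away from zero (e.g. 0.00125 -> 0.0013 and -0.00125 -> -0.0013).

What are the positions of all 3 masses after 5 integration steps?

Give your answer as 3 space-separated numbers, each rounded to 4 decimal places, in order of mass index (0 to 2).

Answer: 5.2209 8.4904 11.2892

Derivation:
Step 0: x=[3.0000 9.0000 13.0000] v=[0.0000 0.0000 0.0000]
Step 1: x=[3.5000 8.5000 13.0000] v=[1.0000 -1.0000 0.0000]
Step 2: x=[4.2500 7.8750 12.8750] v=[1.5000 -1.2500 -0.2500]
Step 3: x=[4.9063 7.5938 12.5000] v=[1.3125 -0.5625 -0.7500]
Step 4: x=[5.2345 7.8673 11.8985] v=[0.6563 0.5469 -1.2031]
Step 5: x=[5.2209 8.4904 11.2892] v=[-0.0273 1.2461 -1.2187]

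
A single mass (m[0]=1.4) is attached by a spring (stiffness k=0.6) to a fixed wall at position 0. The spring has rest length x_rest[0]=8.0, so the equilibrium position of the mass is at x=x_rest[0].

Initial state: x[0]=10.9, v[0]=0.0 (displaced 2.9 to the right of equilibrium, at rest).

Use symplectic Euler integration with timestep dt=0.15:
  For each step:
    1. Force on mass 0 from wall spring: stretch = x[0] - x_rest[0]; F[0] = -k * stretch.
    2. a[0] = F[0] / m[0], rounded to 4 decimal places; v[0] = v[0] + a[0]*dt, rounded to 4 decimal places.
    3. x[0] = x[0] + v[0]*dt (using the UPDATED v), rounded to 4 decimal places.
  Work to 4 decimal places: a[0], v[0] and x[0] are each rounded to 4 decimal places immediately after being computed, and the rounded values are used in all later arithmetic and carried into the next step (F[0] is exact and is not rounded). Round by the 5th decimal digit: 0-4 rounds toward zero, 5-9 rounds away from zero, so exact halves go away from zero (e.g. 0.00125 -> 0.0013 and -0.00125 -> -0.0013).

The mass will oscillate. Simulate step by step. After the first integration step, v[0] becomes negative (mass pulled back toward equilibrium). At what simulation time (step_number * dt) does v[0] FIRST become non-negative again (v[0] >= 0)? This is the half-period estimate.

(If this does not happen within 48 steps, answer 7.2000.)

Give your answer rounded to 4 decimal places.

Step 0: x=[10.9000] v=[0.0000]
Step 1: x=[10.8720] v=[-0.1864]
Step 2: x=[10.8164] v=[-0.3710]
Step 3: x=[10.7336] v=[-0.5521]
Step 4: x=[10.6244] v=[-0.7278]
Step 5: x=[10.4899] v=[-0.8965]
Step 6: x=[10.3314] v=[-1.0566]
Step 7: x=[10.1504] v=[-1.2065]
Step 8: x=[9.9487] v=[-1.3447]
Step 9: x=[9.7282] v=[-1.4700]
Step 10: x=[9.4910] v=[-1.5811]
Step 11: x=[9.2395] v=[-1.6770]
Step 12: x=[8.9760] v=[-1.7567]
Step 13: x=[8.7031] v=[-1.8194]
Step 14: x=[8.4234] v=[-1.8646]
Step 15: x=[8.1396] v=[-1.8918]
Step 16: x=[7.8545] v=[-1.9008]
Step 17: x=[7.5708] v=[-1.8914]
Step 18: x=[7.2912] v=[-1.8638]
Step 19: x=[7.0185] v=[-1.8182]
Step 20: x=[6.7552] v=[-1.7551]
Step 21: x=[6.5039] v=[-1.6751]
Step 22: x=[6.2671] v=[-1.5789]
Step 23: x=[6.0470] v=[-1.4675]
Step 24: x=[5.8457] v=[-1.3420]
Step 25: x=[5.6652] v=[-1.2035]
Step 26: x=[5.5072] v=[-1.0534]
Step 27: x=[5.3732] v=[-0.8932]
Step 28: x=[5.2646] v=[-0.7243]
Step 29: x=[5.1823] v=[-0.5485]
Step 30: x=[5.1272] v=[-0.3674]
Step 31: x=[5.0998] v=[-0.1827]
Step 32: x=[5.1004] v=[0.0037]
First v>=0 after going negative at step 32, time=4.8000

Answer: 4.8000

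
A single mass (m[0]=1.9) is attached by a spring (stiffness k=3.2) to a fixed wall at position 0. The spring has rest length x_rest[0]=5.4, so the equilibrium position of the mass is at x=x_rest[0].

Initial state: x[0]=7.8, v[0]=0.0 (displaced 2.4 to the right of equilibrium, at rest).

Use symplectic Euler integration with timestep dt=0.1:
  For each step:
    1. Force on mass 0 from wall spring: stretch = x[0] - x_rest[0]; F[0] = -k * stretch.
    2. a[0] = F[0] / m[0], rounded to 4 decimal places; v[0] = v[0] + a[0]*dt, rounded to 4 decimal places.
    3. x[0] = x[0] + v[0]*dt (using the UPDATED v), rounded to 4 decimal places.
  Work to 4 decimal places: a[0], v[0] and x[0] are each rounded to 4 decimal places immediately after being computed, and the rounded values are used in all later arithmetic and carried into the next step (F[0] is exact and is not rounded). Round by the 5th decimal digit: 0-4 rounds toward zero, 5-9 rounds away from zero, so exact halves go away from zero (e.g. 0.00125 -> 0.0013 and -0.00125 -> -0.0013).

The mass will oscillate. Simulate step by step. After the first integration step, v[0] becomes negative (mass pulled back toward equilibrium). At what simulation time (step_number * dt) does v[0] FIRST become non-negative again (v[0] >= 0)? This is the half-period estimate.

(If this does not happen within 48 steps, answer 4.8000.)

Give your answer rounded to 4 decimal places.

Answer: 2.5000

Derivation:
Step 0: x=[7.8000] v=[0.0000]
Step 1: x=[7.7596] v=[-0.4042]
Step 2: x=[7.6794] v=[-0.8016]
Step 3: x=[7.5609] v=[-1.1855]
Step 4: x=[7.4060] v=[-1.5494]
Step 5: x=[7.2173] v=[-1.8873]
Step 6: x=[6.9980] v=[-2.1934]
Step 7: x=[6.7518] v=[-2.4625]
Step 8: x=[6.4828] v=[-2.6902]
Step 9: x=[6.1955] v=[-2.8726]
Step 10: x=[5.8948] v=[-3.0066]
Step 11: x=[5.5858] v=[-3.0899]
Step 12: x=[5.2737] v=[-3.1212]
Step 13: x=[4.9637] v=[-3.0999]
Step 14: x=[4.6611] v=[-3.0264]
Step 15: x=[4.3709] v=[-2.9020]
Step 16: x=[4.0980] v=[-2.7287]
Step 17: x=[3.8471] v=[-2.5094]
Step 18: x=[3.6223] v=[-2.2479]
Step 19: x=[3.4275] v=[-1.9485]
Step 20: x=[3.2659] v=[-1.6163]
Step 21: x=[3.1402] v=[-1.2569]
Step 22: x=[3.0526] v=[-0.8763]
Step 23: x=[3.0045] v=[-0.4810]
Step 24: x=[2.9967] v=[-0.0776]
Step 25: x=[3.0294] v=[0.3272]
First v>=0 after going negative at step 25, time=2.5000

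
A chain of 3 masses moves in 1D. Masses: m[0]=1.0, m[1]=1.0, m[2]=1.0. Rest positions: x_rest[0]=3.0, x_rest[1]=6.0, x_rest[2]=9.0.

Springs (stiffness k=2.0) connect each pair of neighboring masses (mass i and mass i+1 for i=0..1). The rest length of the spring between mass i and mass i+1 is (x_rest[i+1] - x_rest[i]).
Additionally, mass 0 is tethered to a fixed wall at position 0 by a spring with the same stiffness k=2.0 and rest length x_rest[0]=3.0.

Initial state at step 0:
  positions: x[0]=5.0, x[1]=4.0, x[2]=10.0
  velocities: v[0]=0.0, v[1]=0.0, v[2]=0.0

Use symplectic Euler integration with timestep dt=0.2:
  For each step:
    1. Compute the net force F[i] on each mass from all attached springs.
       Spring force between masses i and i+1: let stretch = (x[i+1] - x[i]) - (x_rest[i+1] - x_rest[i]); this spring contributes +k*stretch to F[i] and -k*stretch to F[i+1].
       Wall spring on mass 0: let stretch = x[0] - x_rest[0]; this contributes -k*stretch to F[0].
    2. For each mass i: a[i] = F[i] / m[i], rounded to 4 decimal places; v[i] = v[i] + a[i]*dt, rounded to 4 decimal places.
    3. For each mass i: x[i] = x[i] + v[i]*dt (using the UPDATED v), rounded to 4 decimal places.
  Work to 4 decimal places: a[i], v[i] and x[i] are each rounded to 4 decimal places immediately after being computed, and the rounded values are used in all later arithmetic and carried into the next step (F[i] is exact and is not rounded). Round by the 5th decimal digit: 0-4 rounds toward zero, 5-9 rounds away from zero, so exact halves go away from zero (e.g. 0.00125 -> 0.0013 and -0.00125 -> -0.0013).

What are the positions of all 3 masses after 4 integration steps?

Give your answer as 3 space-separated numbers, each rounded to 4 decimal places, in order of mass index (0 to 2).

Answer: 1.8135 7.6508 8.4461

Derivation:
Step 0: x=[5.0000 4.0000 10.0000] v=[0.0000 0.0000 0.0000]
Step 1: x=[4.5200 4.5600 9.7600] v=[-2.4000 2.8000 -1.2000]
Step 2: x=[3.6816 5.5328 9.3440] v=[-4.1920 4.8640 -2.0800]
Step 3: x=[2.6968 6.6624 8.8631] v=[-4.9242 5.6480 -2.4045]
Step 4: x=[1.8135 7.6508 8.4461] v=[-4.4167 4.9420 -2.0848]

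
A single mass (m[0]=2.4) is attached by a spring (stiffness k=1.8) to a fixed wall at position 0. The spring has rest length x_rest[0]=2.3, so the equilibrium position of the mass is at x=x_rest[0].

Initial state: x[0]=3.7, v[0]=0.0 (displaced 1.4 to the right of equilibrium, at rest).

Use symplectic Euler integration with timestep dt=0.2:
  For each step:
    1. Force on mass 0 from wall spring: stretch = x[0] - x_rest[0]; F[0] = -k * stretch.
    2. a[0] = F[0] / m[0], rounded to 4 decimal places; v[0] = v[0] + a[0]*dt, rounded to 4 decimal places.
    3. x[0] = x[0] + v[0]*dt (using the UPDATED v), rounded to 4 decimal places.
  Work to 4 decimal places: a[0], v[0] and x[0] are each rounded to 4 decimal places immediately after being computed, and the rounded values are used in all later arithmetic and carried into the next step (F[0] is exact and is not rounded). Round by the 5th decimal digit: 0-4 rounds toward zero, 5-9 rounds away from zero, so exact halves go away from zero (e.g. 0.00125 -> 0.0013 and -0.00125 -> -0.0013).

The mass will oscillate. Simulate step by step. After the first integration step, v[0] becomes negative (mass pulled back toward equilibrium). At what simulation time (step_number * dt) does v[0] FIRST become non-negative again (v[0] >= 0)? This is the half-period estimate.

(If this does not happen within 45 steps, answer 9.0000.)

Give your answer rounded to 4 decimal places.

Answer: 3.8000

Derivation:
Step 0: x=[3.7000] v=[0.0000]
Step 1: x=[3.6580] v=[-0.2100]
Step 2: x=[3.5753] v=[-0.4137]
Step 3: x=[3.4543] v=[-0.6050]
Step 4: x=[3.2987] v=[-0.7781]
Step 5: x=[3.1131] v=[-0.9279]
Step 6: x=[2.9031] v=[-1.0499]
Step 7: x=[2.6750] v=[-1.1404]
Step 8: x=[2.4357] v=[-1.1967]
Step 9: x=[2.1923] v=[-1.2171]
Step 10: x=[1.9521] v=[-1.2009]
Step 11: x=[1.7224] v=[-1.1487]
Step 12: x=[1.5100] v=[-1.0621]
Step 13: x=[1.3213] v=[-0.9436]
Step 14: x=[1.1619] v=[-0.7968]
Step 15: x=[1.0367] v=[-0.6261]
Step 16: x=[0.9494] v=[-0.4366]
Step 17: x=[0.9026] v=[-0.2340]
Step 18: x=[0.8977] v=[-0.0244]
Step 19: x=[0.9349] v=[0.1859]
First v>=0 after going negative at step 19, time=3.8000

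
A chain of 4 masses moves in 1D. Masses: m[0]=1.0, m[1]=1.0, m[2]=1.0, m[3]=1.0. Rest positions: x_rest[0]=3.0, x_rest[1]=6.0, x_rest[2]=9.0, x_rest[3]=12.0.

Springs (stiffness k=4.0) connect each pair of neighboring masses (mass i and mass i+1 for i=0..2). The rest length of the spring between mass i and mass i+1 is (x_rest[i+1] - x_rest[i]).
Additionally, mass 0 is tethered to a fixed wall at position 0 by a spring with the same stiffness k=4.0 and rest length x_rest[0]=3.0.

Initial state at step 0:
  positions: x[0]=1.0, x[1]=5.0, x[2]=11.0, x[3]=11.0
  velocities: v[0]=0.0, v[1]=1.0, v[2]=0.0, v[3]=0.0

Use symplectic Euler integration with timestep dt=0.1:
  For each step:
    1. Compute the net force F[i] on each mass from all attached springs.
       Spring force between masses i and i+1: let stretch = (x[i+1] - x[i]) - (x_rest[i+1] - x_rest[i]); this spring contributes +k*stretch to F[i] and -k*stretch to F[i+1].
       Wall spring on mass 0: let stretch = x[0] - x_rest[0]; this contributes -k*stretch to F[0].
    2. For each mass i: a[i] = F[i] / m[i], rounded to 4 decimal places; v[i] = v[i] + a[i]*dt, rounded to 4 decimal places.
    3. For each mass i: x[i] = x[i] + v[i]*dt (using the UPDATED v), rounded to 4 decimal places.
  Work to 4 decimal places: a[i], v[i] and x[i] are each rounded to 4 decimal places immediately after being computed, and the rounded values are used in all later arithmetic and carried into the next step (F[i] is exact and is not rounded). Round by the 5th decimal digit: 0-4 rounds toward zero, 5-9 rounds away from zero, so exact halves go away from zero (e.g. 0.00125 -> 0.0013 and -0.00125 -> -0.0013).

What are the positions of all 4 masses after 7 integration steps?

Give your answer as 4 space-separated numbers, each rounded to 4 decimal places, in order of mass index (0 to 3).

Answer: 3.7300 6.5092 7.2508 12.8811

Derivation:
Step 0: x=[1.0000 5.0000 11.0000 11.0000] v=[0.0000 1.0000 0.0000 0.0000]
Step 1: x=[1.1200 5.1800 10.7600 11.1200] v=[1.2000 1.8000 -2.4000 1.2000]
Step 2: x=[1.3576 5.4208 10.3112 11.3456] v=[2.3760 2.4080 -4.4880 2.2560]
Step 3: x=[1.7034 5.6947 9.7082 11.6498] v=[3.4582 2.7389 -6.0304 3.0422]
Step 4: x=[2.1407 5.9695 9.0223 11.9964] v=[4.3734 2.7478 -6.8592 3.4656]
Step 5: x=[2.6456 6.2132 8.3332 12.3440] v=[5.0486 2.4374 -6.8907 3.4760]
Step 6: x=[3.1873 6.3990 7.7198 12.6512] v=[5.4174 1.8584 -6.1344 3.0717]
Step 7: x=[3.7300 6.5092 7.2508 12.8811] v=[5.4272 1.1020 -4.6902 2.2991]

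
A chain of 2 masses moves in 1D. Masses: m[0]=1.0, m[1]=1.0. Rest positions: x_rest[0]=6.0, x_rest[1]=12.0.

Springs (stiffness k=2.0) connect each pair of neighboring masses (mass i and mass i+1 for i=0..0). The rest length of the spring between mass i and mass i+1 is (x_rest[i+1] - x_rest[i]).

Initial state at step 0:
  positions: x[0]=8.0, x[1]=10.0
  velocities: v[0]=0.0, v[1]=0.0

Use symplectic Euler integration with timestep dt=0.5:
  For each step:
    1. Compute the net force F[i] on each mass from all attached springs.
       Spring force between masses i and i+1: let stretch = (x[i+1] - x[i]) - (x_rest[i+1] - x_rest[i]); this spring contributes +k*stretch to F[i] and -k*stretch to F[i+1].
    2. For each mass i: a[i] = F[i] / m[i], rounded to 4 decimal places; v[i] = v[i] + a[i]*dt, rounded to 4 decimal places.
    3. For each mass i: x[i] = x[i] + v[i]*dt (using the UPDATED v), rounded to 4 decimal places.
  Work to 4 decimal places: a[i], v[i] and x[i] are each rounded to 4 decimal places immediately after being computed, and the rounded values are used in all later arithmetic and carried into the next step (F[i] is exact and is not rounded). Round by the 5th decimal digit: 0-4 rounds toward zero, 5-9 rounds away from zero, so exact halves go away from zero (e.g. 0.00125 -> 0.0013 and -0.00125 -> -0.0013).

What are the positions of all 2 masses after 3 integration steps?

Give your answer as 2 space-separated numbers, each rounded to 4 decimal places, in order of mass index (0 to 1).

Step 0: x=[8.0000 10.0000] v=[0.0000 0.0000]
Step 1: x=[6.0000 12.0000] v=[-4.0000 4.0000]
Step 2: x=[4.0000 14.0000] v=[-4.0000 4.0000]
Step 3: x=[4.0000 14.0000] v=[0.0000 0.0000]

Answer: 4.0000 14.0000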